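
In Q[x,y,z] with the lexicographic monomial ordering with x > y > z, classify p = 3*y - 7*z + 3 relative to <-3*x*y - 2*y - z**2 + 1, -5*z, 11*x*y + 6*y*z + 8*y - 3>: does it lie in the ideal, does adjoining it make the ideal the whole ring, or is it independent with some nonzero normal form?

First compute the reduced Gröbner basis of I by Buchberger's algorithm.
f_1 = -3*x*y - 2*y - z**2 + 1, LT = x*y.
f_2 = -5*z, LT = z.
f_3 = 11*x*y + 6*y*z + 8*y - 3, LT = x*y.

S(f_1,f_3): lcm = x*y. S = -6/11*y*z - 2/33*y + 1/3*z**2 - 2/33.
  leading term y*z: subtract (6/55*y)·f_2 from -6/11*y*z - 2/33*y + 1/3*z**2 - 2/33 → -2/33*y + 1/3*z**2 - 2/33
  leading term y: no divisor's leading term divides it; move -2/33*y to the remainder.
  leading term z**2: subtract (-1/15*z)·f_2 from 1/3*z**2 - 2/33 → -2/33
  leading term 1: no divisor's leading term divides it; move -2/33 to the remainder.
  remainder -2/33*y - 2/33 ≠ 0; add h_4 = -2/33*y - 2/33 to the basis.

S(f_1,h_4): lcm = x*y. S = -x + 2/3*y + 1/3*z**2 - 1/3.
  leading term x: no divisor's leading term divides it; move -x to the remainder.
  leading term y: subtract (-11)·h_4 from 2/3*y + 1/3*z**2 - 1/3 → 1/3*z**2 - 1
  leading term z**2: subtract (-1/15*z)·f_2 from 1/3*z**2 - 1 → -1
  leading term 1: no divisor's leading term divides it; move -1 to the remainder.
  remainder -x - 1 ≠ 0; add h_5 = -x - 1 to the basis.

The other S-polynomials (S(f_1,f_2), S(f_2,f_3), S(f_2,h_4), S(f_3,h_4), S(f_1,h_5), S(f_2,h_5), S(f_3,h_5), S(h_4,h_5)) all reduce to 0 modulo the current basis, so we have a Gröbner basis.
Inter-reduce: drop elements whose leading term is divisible by another's, tail-reduce, and make monic.
Reduced Gröbner basis: {x + 1, y + 1, z}.
Label its elements g_1 = x + 1, g_2 = y + 1, g_3 = z.

Reduce p = 3*y - 7*z + 3 modulo G:
  leading term y: subtract (3)·g_2 from 3*y - 7*z + 3 → -7*z
  leading term z: subtract (-7)·g_3 from -7*z → 0
  normal form = 0.
Since the normal form is 0, p ∈ I.

3*y - 7*z + 3 lies in I (it reduces to 0).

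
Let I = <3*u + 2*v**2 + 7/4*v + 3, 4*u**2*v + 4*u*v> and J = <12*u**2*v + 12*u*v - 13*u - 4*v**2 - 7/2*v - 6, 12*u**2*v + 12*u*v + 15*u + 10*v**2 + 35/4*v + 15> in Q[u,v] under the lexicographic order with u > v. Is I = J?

No, the ideals differ.

Equality of ideals is decidable: compute both reduced Gröbner bases (unique for the ordering) and check whether they agree.
Buchberger on the first generating set:
f_1 = 3*u + 2*v**2 + 7/4*v + 3, LT = u.
f_2 = 4*u**2*v + 4*u*v, LT = u**2*v.

S(f_1,f_2): lcm = u**2*v. S = 2/3*u*v**3 + 7/12*u*v**2.
  leading term u*v**3: subtract (2/9*v**3)·f_1 from 2/3*u*v**3 + 7/12*u*v**2 → 7/12*u*v**2 - 4/9*v**5 - 7/18*v**4 - 2/3*v**3
  leading term u*v**2: subtract (7/36*v**2)·f_1 from 7/12*u*v**2 - 4/9*v**5 - 7/18*v**4 - 2/3*v**3 → -4/9*v**5 - 7/9*v**4 - 145/144*v**3 - 7/12*v**2
  leading term v**5: no divisor's leading term divides it; move -4/9*v**5 to the remainder.
  leading term v**4: no divisor's leading term divides it; move -7/9*v**4 to the remainder.
  leading term v**3: no divisor's leading term divides it; move -145/144*v**3 to the remainder.
  leading term v**2: no divisor's leading term divides it; move -7/12*v**2 to the remainder.
  remainder -4/9*v**5 - 7/9*v**4 - 145/144*v**3 - 7/12*v**2 ≠ 0; add g_3 = -4/9*v**5 - 7/9*v**4 - 145/144*v**3 - 7/12*v**2 to the basis.

The other S-polynomials (S(f_1,g_3), S(f_2,g_3)) all reduce to 0 modulo the current basis, so we have a Gröbner basis.
Inter-reduce: drop elements whose leading term is divisible by another's, tail-reduce, and make monic.
Reduced Gröbner basis: {u + 2/3*v**2 + 7/12*v + 1, v**5 + 7/4*v**4 + 145/64*v**3 + 21/16*v**2}.

Buchberger on the second generating set:
h_1 = 12*u**2*v + 12*u*v - 13*u - 4*v**2 - 7/2*v - 6, LT = u**2*v.
h_2 = 12*u**2*v + 12*u*v + 15*u + 10*v**2 + 35/4*v + 15, LT = u**2*v.

S(h_1,h_2): lcm = u**2*v. S = -7/3*u - 7/6*v**2 - 49/48*v - 7/4.
  leading term u: no divisor's leading term divides it; move -7/3*u to the remainder.
  leading term v**2: no divisor's leading term divides it; move -7/6*v**2 to the remainder.
  leading term v: no divisor's leading term divides it; move -49/48*v to the remainder.
  leading term 1: no divisor's leading term divides it; move -7/4 to the remainder.
  remainder -7/3*u - 7/6*v**2 - 49/48*v - 7/4 ≠ 0; add k_3 = -7/3*u - 7/6*v**2 - 49/48*v - 7/4 to the basis.

S(h_1,k_3): lcm = u**2*v. S = -1/2*u*v**3 - 7/16*u*v**2 + 1/4*u*v - 13/12*u - 1/3*v**2 - 7/24*v - 1/2.
  leading term u*v**3: subtract (3/14*v**3)·k_3 from -1/2*u*v**3 - 7/16*u*v**2 + 1/4*u*v - 13/12*u - 1/3*v**2 - 7/24*v - 1/2 → -7/16*u*v**2 + 1/4*u*v - 13/12*u + 1/4*v**5 + 7/32*v**4 + 3/8*v**3 - 1/3*v**2 - 7/24*v - 1/2
  leading term u*v**2: subtract (3/16*v**2)·k_3 from -7/16*u*v**2 + 1/4*u*v - 13/12*u + 1/4*v**5 + 7/32*v**4 + 3/8*v**3 - 1/3*v**2 - 7/24*v - 1/2 → 1/4*u*v - 13/12*u + 1/4*v**5 + 7/16*v**4 + 145/256*v**3 - 1/192*v**2 - 7/24*v - 1/2
  leading term u*v: subtract (-3/28*v)·k_3 from 1/4*u*v - 13/12*u + 1/4*v**5 + 7/16*v**4 + 145/256*v**3 - 1/192*v**2 - 7/24*v - 1/2 → -13/12*u + 1/4*v**5 + 7/16*v**4 + 113/256*v**3 - 11/96*v**2 - 23/48*v - 1/2
  leading term u: subtract (13/28)·k_3 from -13/12*u + 1/4*v**5 + 7/16*v**4 + 113/256*v**3 - 11/96*v**2 - 23/48*v - 1/2 → 1/4*v**5 + 7/16*v**4 + 113/256*v**3 + 41/96*v**2 - 1/192*v + 5/16
  leading term v**5: no divisor's leading term divides it; move 1/4*v**5 to the remainder.
  leading term v**4: no divisor's leading term divides it; move 7/16*v**4 to the remainder.
  leading term v**3: no divisor's leading term divides it; move 113/256*v**3 to the remainder.
  leading term v**2: no divisor's leading term divides it; move 41/96*v**2 to the remainder.
  leading term v: no divisor's leading term divides it; move -1/192*v to the remainder.
  leading term 1: no divisor's leading term divides it; move 5/16 to the remainder.
  remainder 1/4*v**5 + 7/16*v**4 + 113/256*v**3 + 41/96*v**2 - 1/192*v + 5/16 ≠ 0; add k_4 = 1/4*v**5 + 7/16*v**4 + 113/256*v**3 + 41/96*v**2 - 1/192*v + 5/16 to the basis.

The other S-polynomials (S(h_2,k_3), S(h_1,k_4), S(h_2,k_4), S(k_3,k_4)) all reduce to 0 modulo the current basis, so we have a Gröbner basis.
Inter-reduce: drop elements whose leading term is divisible by another's, tail-reduce, and make monic.
Reduced Gröbner basis: {u + 1/2*v**2 + 7/16*v + 3/4, v**5 + 7/4*v**4 + 113/64*v**3 + 41/24*v**2 - 1/48*v + 5/4}.

These differ, so the ideals are not equal.
The same test decides containment: I ⊆ J iff every generator of I reduces to 0 modulo a Gröbner basis of J.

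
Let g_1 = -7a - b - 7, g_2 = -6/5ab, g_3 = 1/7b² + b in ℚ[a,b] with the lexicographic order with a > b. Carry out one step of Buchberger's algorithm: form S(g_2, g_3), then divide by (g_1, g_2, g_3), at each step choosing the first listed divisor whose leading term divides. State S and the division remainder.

lcm(LM(g_2), LM(g_3)) = ab².
S = (lcm/LT(g_2))·g_2 − (lcm/LT(g_3))·g_3 = -7ab.
Reduce S modulo (g_1, g_2, g_3) in that order:
  leading term ab: subtract (b)·g_1 from -7ab → b² + 7b
  leading term b²: subtract (7)·g_3 from b² + 7b → 0
The remainder is 0, so this S-polynomial contributes no new basis element.

S(g_2, g_3) = -7ab; remainder on division = 0.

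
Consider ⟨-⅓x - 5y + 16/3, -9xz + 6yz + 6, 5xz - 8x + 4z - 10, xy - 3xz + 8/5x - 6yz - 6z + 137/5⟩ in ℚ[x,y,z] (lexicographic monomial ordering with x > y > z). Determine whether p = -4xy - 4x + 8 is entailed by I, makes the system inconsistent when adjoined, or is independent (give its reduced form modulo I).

-4xy - 4x + 8 lies in I (it reduces to 0).

First compute the reduced Gröbner basis of I by Buchberger's algorithm.
f_1 = -⅓x - 5y + 16/3, LT = x.
f_2 = -9xz + 6yz + 6, LT = xz.
f_3 = 5xz - 8x + 4z - 10, LT = xz.
f_4 = xy - 3xz + 8/5x - 6yz - 6z + 137/5, LT = xy.

S(f_1,f_2): lcm = xz. S = 47/3yz - 16z + ⅔.
  leading term yz: no divisor's leading term divides it; move 47/3yz to the remainder.
  leading term z: no divisor's leading term divides it; move -16z to the remainder.
  leading term 1: no divisor's leading term divides it; move ⅔ to the remainder.
  remainder 47/3yz - 16z + ⅔ ≠ 0; add h_5 = 47/3yz - 16z + ⅔ to the basis.

S(f_1,f_3): lcm = xz. S = 8/5x + 15yz - 84/5z + 2.
  leading term x: subtract (-24/5)·f_1 from 8/5x + 15yz - 84/5z + 2 → 15yz - 24y - 84/5z + 138/5
  leading term yz: subtract (45/47)·h_5 from 15yz - 24y - 84/5z + 138/5 → -24y - 348/235z + 6336/235
  leading term y: no divisor's leading term divides it; move -24y to the remainder.
  leading term z: no divisor's leading term divides it; move -348/235z to the remainder.
  leading term 1: no divisor's leading term divides it; move 6336/235 to the remainder.
  remainder -24y - 348/235z + 6336/235 ≠ 0; add h_6 = -24y - 348/235z + 6336/235 to the basis.

S(f_1,f_4): lcm = xy. S = 3xz - 8/5x + 15y² + 6yz - 16y + 6z - 137/5.
  leading term xz: subtract (-9z)·f_1 from 3xz - 8/5x + 15y² + 6yz - 16y + 6z - 137/5 → -8/5x + 15y² - 39yz - 16y + 54z - 137/5
  leading term x: subtract (24/5)·f_1 from -8/5x + 15y² - 39yz - 16y + 54z - 137/5 → 15y² - 39yz + 8y + 54z - 53
  leading term y²: subtract (-⅝y)·h_6 from 15y² - 39yz + 8y + 54z - 53 → -3753/94yz + 1168/47y + 54z - 53
  leading term yz: subtract (-11259/4418)·h_5 from -3753/94yz + 1168/47y + 54z - 53 → 1168/47y + 29214/2209z - 113324/2209
  leading term y: subtract (-146/141)·h_6 from 1168/47y + 29214/2209z - 113324/2209 → 129134/11045z - 258268/11045
  leading term z: no divisor's leading term divides it; move 129134/11045z to the remainder.
  leading term 1: no divisor's leading term divides it; move -258268/11045 to the remainder.
  remainder 129134/11045z - 258268/11045 ≠ 0; add h_7 = 129134/11045z - 258268/11045 to the basis.

The other S-polynomials (S(f_2,f_3), S(f_2,f_4), S(f_3,f_4), S(f_1,h_5), S(f_2,h_5), S(f_3,h_5), S(f_4,h_5), S(f_1,h_6), S(f_2,h_6), S(f_3,h_6), S(f_4,h_6), S(h_5,h_6), S(f_1,h_7), S(f_2,h_7), S(f_3,h_7), S(f_4,h_7), S(h_5,h_7), S(h_6,h_7)) all reduce to 0 modulo the current basis, so we have a Gröbner basis.
Inter-reduce: drop elements whose leading term is divisible by another's, tail-reduce, and make monic.
Reduced Gröbner basis: {x - 1, y - 1, z - 2}.
Label its elements g_1 = x - 1, g_2 = y - 1, g_3 = z - 2.

Reduce p = -4xy - 4x + 8 modulo G:
  leading term xy: subtract (-4y)·g_1 from -4xy - 4x + 8 → -4x - 4y + 8
  leading term x: subtract (-4)·g_1 from -4x - 4y + 8 → -4y + 4
  leading term y: subtract (-4)·g_2 from -4y + 4 → 0
  normal form = 0.
Since the normal form is 0, p ∈ I.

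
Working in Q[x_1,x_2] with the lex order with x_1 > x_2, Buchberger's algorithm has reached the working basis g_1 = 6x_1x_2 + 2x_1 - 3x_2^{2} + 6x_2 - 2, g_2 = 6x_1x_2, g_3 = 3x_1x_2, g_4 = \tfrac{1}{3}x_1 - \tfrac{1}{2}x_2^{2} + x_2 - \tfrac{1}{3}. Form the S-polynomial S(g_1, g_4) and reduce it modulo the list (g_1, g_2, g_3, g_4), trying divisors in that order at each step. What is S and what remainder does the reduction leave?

S(g_1, g_4) = \tfrac{1}{3}x_1 + \tfrac{3}{2}x_2^{3} - \tfrac{7}{2}x_2^{2} + 2x_2 - \tfrac{1}{3}; remainder on division = \tfrac{3}{2}x_2^{3} - 3x_2^{2} + x_2.

lcm(LM(g_1), LM(g_4)) = x_1x_2.
S = (lcm/LT(g_1))·g_1 − (lcm/LT(g_4))·g_4 = \tfrac{1}{3}x_1 + \tfrac{3}{2}x_2^{3} - \tfrac{7}{2}x_2^{2} + 2x_2 - \tfrac{1}{3}.
Reduce S modulo (g_1, g_2, g_3, g_4) in that order:
  leading term x_1: subtract (1)·g_4 from \tfrac{1}{3}x_1 + \tfrac{3}{2}x_2^{3} - \tfrac{7}{2}x_2^{2} + 2x_2 - \tfrac{1}{3} → \tfrac{3}{2}x_2^{3} - 3x_2^{2} + x_2
  leading term x_2^{3}: no divisor's leading term divides it; move \tfrac{3}{2}x_2^{3} to the remainder.
  leading term x_2^{2}: no divisor's leading term divides it; move -3x_2^{2} to the remainder.
  leading term x_2: no divisor's leading term divides it; move x_2 to the remainder.
The remainder \tfrac{3}{2}x_2^{3} - 3x_2^{2} + x_2 is nonzero, so it would be added as the next basis element.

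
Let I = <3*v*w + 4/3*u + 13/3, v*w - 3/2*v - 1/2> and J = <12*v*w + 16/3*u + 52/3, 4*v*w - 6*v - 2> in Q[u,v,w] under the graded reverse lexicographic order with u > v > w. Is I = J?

Equality of ideals is decidable: compute both reduced Gröbner bases (unique for the ordering) and check whether they agree.
Buchberger on the first generating set:
f_1 = 3*v*w + 4/3*u + 13/3, LT = v*w.
f_2 = v*w - 3/2*v - 1/2, LT = v*w.

S(f_1,f_2): lcm = v*w. S = 4/9*u + 3/2*v + 35/18.
  reduce S modulo (f_1, f_2):
  remainder 4/9*u + 3/2*v + 35/18 ≠ 0; add g_3 = 4/9*u + 3/2*v + 35/18 to the basis.

The other S-polynomials (S(f_1,g_3), S(f_2,g_3)) all reduce to 0 modulo the current basis, so we have a Gröbner basis.
Inter-reduce: drop elements whose leading term is divisible by another's, tail-reduce, and make monic.
Reduced Gröbner basis: {v*w - 3/2*v - 1/2, u + 27/8*v + 35/8}.

Buchberger on the second generating set:
h_1 = 12*v*w + 16/3*u + 52/3, LT = v*w.
h_2 = 4*v*w - 6*v - 2, LT = v*w.

S(h_1,h_2): lcm = v*w. S = 4/9*u + 3/2*v + 35/18.
  reduce S modulo (h_1, h_2):
  remainder 4/9*u + 3/2*v + 35/18 ≠ 0; add k_3 = 4/9*u + 3/2*v + 35/18 to the basis.

The other S-polynomials (S(h_1,k_3), S(h_2,k_3)) all reduce to 0 modulo the current basis, so we have a Gröbner basis.
Inter-reduce: drop elements whose leading term is divisible by another's, tail-reduce, and make monic.
Reduced Gröbner basis: {v*w - 3/2*v - 1/2, u + 27/8*v + 35/8}.

The two bases agree; hence the ideals are identical.

Yes, the ideals are equal.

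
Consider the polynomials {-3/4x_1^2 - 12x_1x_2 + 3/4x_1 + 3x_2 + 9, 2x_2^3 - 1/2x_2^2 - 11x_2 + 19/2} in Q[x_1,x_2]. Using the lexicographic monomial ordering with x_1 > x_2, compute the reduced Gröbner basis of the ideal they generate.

G = {x_1^2 + 16x_1x_2 - x_1 - 4x_2 - 12, x_2^3 - 1/4x_2^2 - 11/2x_2 + 19/4}

f_1 = -3/4x_1^2 - 12x_1x_2 + 3/4x_1 + 3x_2 + 9, LT = x_1^2.
f_2 = 2x_2^3 - 1/2x_2^2 - 11x_2 + 19/2, LT = x_2^3.

S(f_1,f_2): leading monomials are coprime, so the S-polynomial reduces to 0 (Buchberger's first criterion).
Every S-polynomial of the final basis reduces to 0, so we have a Gröbner basis.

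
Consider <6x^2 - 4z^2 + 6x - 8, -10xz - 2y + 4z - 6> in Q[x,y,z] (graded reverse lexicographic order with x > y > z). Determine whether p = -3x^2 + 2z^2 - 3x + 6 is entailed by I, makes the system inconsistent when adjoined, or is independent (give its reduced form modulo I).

Adjoining -3x^2 + 2z^2 - 3x + 6 makes the ideal the whole ring: the system is inconsistent.

First compute the reduced Gröbner basis of I by Buchberger's algorithm.
f_1 = 6x^2 - 4z^2 + 6x - 8, LT = x^2.
f_2 = -10xz - 2y + 4z - 6, LT = xz.

S(f_1,f_2): lcm = x^2z. S = -2/3z^3 - 1/5xy + 7/5xz - 3/5x - 4/3z.
  reduce S modulo (f_1, f_2):
  remainder -2/3z^3 - 1/5xy - 3/5x - 7/25y - 58/75z - 21/25 ≠ 0; add h_3 = -2/3z^3 - 1/5xy - 3/5x - 7/25y - 58/75z - 21/25 to the basis.

The other S-polynomials (S(f_1,h_3), S(f_2,h_3)) all reduce to 0 modulo the current basis, so we have a Gröbner basis.
Inter-reduce: drop elements whose leading term is divisible by another's, tail-reduce, and make monic.
Reduced Gröbner basis: {z^3 + 3/10xy + 9/10x + 21/50y + 29/25z + 63/50, x^2 - 2/3z^2 + x - 4/3, xz + 1/5y - 2/5z + 3/5}.
Label its elements g_1 = z^3 + 3/10xy + 9/10x + 21/50y + 29/25z + 63/50, g_2 = x^2 - 2/3z^2 + x - 4/3, g_3 = xz + 1/5y - 2/5z + 3/5.

Reduce p = -3x^2 + 2z^2 - 3x + 6 modulo G:
  leading term x^2: subtract (-3)·g_2 from -3x^2 + 2z^2 - 3x + 6 → 2
  leading term 1: no divisor's leading term divides it; move 2 to the remainder.
  normal form = 2.
The normal form is nonzero, so p ∉ I. Since p minus its normal form lies in I, I + (p) = I + (r) where r = 2; decide whether this ideal is the whole ring.
Here r = 2 is a nonzero constant, hence a unit: 1 ∈ I + (p), the Gröbner basis of I + (p) is {1}, and the enlarged system has no common solution — adjoining p is inconsistent.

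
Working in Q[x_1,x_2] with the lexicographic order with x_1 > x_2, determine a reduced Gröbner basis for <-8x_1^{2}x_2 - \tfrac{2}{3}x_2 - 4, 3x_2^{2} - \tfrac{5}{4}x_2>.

G = {x_1^{2} + \tfrac{77}{60}, x_2 - \tfrac{5}{12}}

f_1 = -8x_1^{2}x_2 - \tfrac{2}{3}x_2 - 4, LT = x_1^{2}x_2.
f_2 = 3x_2^{2} - \tfrac{5}{4}x_2, LT = x_2^{2}.

S(f_1,f_2): lcm = x_1^{2}x_2^{2}. S = \tfrac{5}{12}x_1^{2}x_2 + \tfrac{1}{12}x_2^{2} + \tfrac{1}{2}x_2.
  reduce S modulo (f_1, f_2):
  remainder \tfrac{1}{2}x_2 - \tfrac{5}{24} ≠ 0; add g_3 = \tfrac{1}{2}x_2 - \tfrac{5}{24} to the basis.

S(f_1,g_3): lcm = x_1^{2}x_2. S = \tfrac{5}{12}x_1^{2} + \tfrac{1}{12}x_2 + \tfrac{1}{2}.
  reduce S modulo (f_1, f_2, g_3):
  remainder \tfrac{5}{12}x_1^{2} + \tfrac{77}{144} ≠ 0; add g_4 = \tfrac{5}{12}x_1^{2} + \tfrac{77}{144} to the basis.

The other S-polynomials (S(f_2,g_3), S(f_1,g_4), S(f_2,g_4), S(g_3,g_4)) all reduce to 0 modulo the current basis, so we have a Gröbner basis.
Inter-reduce: drop elements whose leading term is divisible by another's, tail-reduce, and make monic.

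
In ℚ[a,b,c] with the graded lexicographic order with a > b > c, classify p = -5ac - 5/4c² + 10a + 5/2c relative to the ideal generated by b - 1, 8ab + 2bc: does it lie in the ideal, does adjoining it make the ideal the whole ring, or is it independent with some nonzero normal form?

First compute the reduced Gröbner basis of I by Buchberger's algorithm.
f_1 = b - 1, LT = b.
f_2 = 8ab + 2bc, LT = ab.

S(f_1,f_2): lcm = ab. S = -¼bc - a.
  reduce S modulo (f_1, f_2):
  remainder -a - ¼c ≠ 0; add h_3 = -a - ¼c to the basis.

The other S-polynomials (S(f_1,h_3), S(f_2,h_3)) all reduce to 0 modulo the current basis, so we have a Gröbner basis.
Inter-reduce: drop elements whose leading term is divisible by another's, tail-reduce, and make monic.
Reduced Gröbner basis: {a + ¼c, b - 1}.
Label its elements g_1 = a + ¼c, g_2 = b - 1.

Reduce p = -5ac - 5/4c² + 10a + 5/2c modulo G:
  leading term ac: subtract (-5c)·g_1 from -5ac - 5/4c² + 10a + 5/2c → 10a + 5/2c
  leading term a: subtract (10)·g_1 from 10a + 5/2c → 0
  normal form = 0.
Since the normal form is 0, p ∈ I.

The remainder on division by a Gröbner basis is unique — it is the normal form.

-5ac - 5/4c² + 10a + 5/2c lies in I (it reduces to 0).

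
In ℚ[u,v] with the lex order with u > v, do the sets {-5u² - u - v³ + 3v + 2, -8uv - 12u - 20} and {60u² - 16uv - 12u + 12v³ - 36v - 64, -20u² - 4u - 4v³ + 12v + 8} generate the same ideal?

Yes, the ideals are equal.

Two ideals are equal iff their reduced Gröbner bases coincide (the reduced basis is unique for a fixed ordering).
Buchberger on the first generating set:
f_1 = -5u² - u - v³ + 3v + 2, LT = u².
f_2 = -8uv - 12u - 20, LT = uv.

S(f_1,f_2): lcm = u²v. S = -3/2u² + ⅕uv - 5/2u + ⅕v⁴ - ⅗v² - ⅖v.
  leading term u²: subtract (3/10)·f_1 from -3/2u² + ⅕uv - 5/2u + ⅕v⁴ - ⅗v² - ⅖v → ⅕uv - 11/5u + ⅕v⁴ + 3/10v³ - ⅗v² - 13/10v - ⅗
  leading term uv: subtract (-1/40)·f_2 from ⅕uv - 11/5u + ⅕v⁴ + 3/10v³ - ⅗v² - 13/10v - ⅗ → -5/2u + ⅕v⁴ + 3/10v³ - ⅗v² - 13/10v - 11/10
  leading term u: no divisor's leading term divides it; move -5/2u to the remainder.
  leading term v⁴: no divisor's leading term divides it; move ⅕v⁴ to the remainder.
  leading term v³: no divisor's leading term divides it; move 3/10v³ to the remainder.
  leading term v²: no divisor's leading term divides it; move -⅗v² to the remainder.
  leading term v: no divisor's leading term divides it; move -13/10v to the remainder.
  leading term 1: no divisor's leading term divides it; move -11/10 to the remainder.
  remainder -5/2u + ⅕v⁴ + 3/10v³ - ⅗v² - 13/10v - 11/10 ≠ 0; add g_3 = -5/2u + ⅕v⁴ + 3/10v³ - ⅗v² - 13/10v - 11/10 to the basis.

S(f_2,g_3): lcm = uv. S = 3/2u + 2/25v⁵ + 3/25v⁴ - 6/25v³ - 13/25v² - 11/25v + 5/2.
  leading term u: subtract (-⅗)·g_3 from 3/2u + 2/25v⁵ + 3/25v⁴ - 6/25v³ - 13/25v² - 11/25v + 5/2 → 2/25v⁵ + 6/25v⁴ - 3/50v³ - 22/25v² - 61/50v + 46/25
  leading term v⁵: no divisor's leading term divides it; move 2/25v⁵ to the remainder.
  leading term v⁴: no divisor's leading term divides it; move 6/25v⁴ to the remainder.
  leading term v³: no divisor's leading term divides it; move -3/50v³ to the remainder.
  leading term v²: no divisor's leading term divides it; move -22/25v² to the remainder.
  leading term v: no divisor's leading term divides it; move -61/50v to the remainder.
  leading term 1: no divisor's leading term divides it; move 46/25 to the remainder.
  remainder 2/25v⁵ + 6/25v⁴ - 3/50v³ - 22/25v² - 61/50v + 46/25 ≠ 0; add g_4 = 2/25v⁵ + 6/25v⁴ - 3/50v³ - 22/25v² - 61/50v + 46/25 to the basis.

The other S-polynomials (S(f_1,g_3), S(f_1,g_4), S(f_2,g_4), S(g_3,g_4)) all reduce to 0 modulo the current basis, so we have a Gröbner basis.
Inter-reduce: drop elements whose leading term is divisible by another's, tail-reduce, and make monic.
Reduced Gröbner basis: {u - 2/25v⁴ - 3/25v³ + 6/25v² + 13/25v + 11/25, v⁵ + 3v⁴ - ¾v³ - 11v² - 61/4v + 23}.

Buchberger on the second generating set:
h_1 = 60u² - 16uv - 12u + 12v³ - 36v - 64, LT = u².
h_2 = -20u² - 4u - 4v³ + 12v + 8, LT = u².

S(h_1,h_2): lcm = u². S = -4/15uv - ⅖u - ⅔.
  leading term uv: no divisor's leading term divides it; move -4/15uv to the remainder.
  leading term u: no divisor's leading term divides it; move -⅖u to the remainder.
  leading term 1: no divisor's leading term divides it; move -⅔ to the remainder.
  remainder -4/15uv - ⅖u - ⅔ ≠ 0; add k_3 = -4/15uv - ⅖u - ⅔ to the basis.

S(h_1,k_3): lcm = u²v. S = -3/2u² - 4/15uv² - ⅕uv - 5/2u + ⅕v⁴ - ⅗v² - 16/15v.
  leading term u²: subtract (-1/40)·h_1 from -3/2u² - 4/15uv² - ⅕uv - 5/2u + ⅕v⁴ - ⅗v² - 16/15v → -4/15uv² - ⅗uv - 14/5u + ⅕v⁴ + 3/10v³ - ⅗v² - 59/30v - 8/5
  leading term uv²: subtract (v)·k_3 from -4/15uv² - ⅗uv - 14/5u + ⅕v⁴ + 3/10v³ - ⅗v² - 59/30v - 8/5 → -⅕uv - 14/5u + ⅕v⁴ + 3/10v³ - ⅗v² - 13/10v - 8/5
  leading term uv: subtract (¾)·k_3 from -⅕uv - 14/5u + ⅕v⁴ + 3/10v³ - ⅗v² - 13/10v - 8/5 → -5/2u + ⅕v⁴ + 3/10v³ - ⅗v² - 13/10v - 11/10
  leading term u: no divisor's leading term divides it; move -5/2u to the remainder.
  leading term v⁴: no divisor's leading term divides it; move ⅕v⁴ to the remainder.
  leading term v³: no divisor's leading term divides it; move 3/10v³ to the remainder.
  leading term v²: no divisor's leading term divides it; move -⅗v² to the remainder.
  leading term v: no divisor's leading term divides it; move -13/10v to the remainder.
  leading term 1: no divisor's leading term divides it; move -11/10 to the remainder.
  remainder -5/2u + ⅕v⁴ + 3/10v³ - ⅗v² - 13/10v - 11/10 ≠ 0; add k_4 = -5/2u + ⅕v⁴ + 3/10v³ - ⅗v² - 13/10v - 11/10 to the basis.

S(k_3,k_4): lcm = uv. S = 3/2u + 2/25v⁵ + 3/25v⁴ - 6/25v³ - 13/25v² - 11/25v + 5/2.
  leading term u: subtract (-⅗)·k_4 from 3/2u + 2/25v⁵ + 3/25v⁴ - 6/25v³ - 13/25v² - 11/25v + 5/2 → 2/25v⁵ + 6/25v⁴ - 3/50v³ - 22/25v² - 61/50v + 46/25
  leading term v⁵: no divisor's leading term divides it; move 2/25v⁵ to the remainder.
  leading term v⁴: no divisor's leading term divides it; move 6/25v⁴ to the remainder.
  leading term v³: no divisor's leading term divides it; move -3/50v³ to the remainder.
  leading term v²: no divisor's leading term divides it; move -22/25v² to the remainder.
  leading term v: no divisor's leading term divides it; move -61/50v to the remainder.
  leading term 1: no divisor's leading term divides it; move 46/25 to the remainder.
  remainder 2/25v⁵ + 6/25v⁴ - 3/50v³ - 22/25v² - 61/50v + 46/25 ≠ 0; add k_5 = 2/25v⁵ + 6/25v⁴ - 3/50v³ - 22/25v² - 61/50v + 46/25 to the basis.

The other S-polynomials (S(h_2,k_3), S(h_1,k_4), S(h_2,k_4), S(h_1,k_5), S(h_2,k_5), S(k_3,k_5), S(k_4,k_5)) all reduce to 0 modulo the current basis, so we have a Gröbner basis.
Inter-reduce: drop elements whose leading term is divisible by another's, tail-reduce, and make monic.
Reduced Gröbner basis: {u - 2/25v⁴ - 3/25v³ + 6/25v² + 13/25v + 11/25, v⁵ + 3v⁴ - ¾v³ - 11v² - 61/4v + 23}.

Same reduced basis, so the two generating sets span the same ideal.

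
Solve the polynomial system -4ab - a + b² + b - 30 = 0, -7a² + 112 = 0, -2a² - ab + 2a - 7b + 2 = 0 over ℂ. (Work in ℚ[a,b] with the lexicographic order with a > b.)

Compute a lex Gröbner basis by Buchberger's algorithm.
f_1 = -4ab - a + b² + b - 30, LT = ab.
f_2 = -7a² + 112, LT = a².
f_3 = -2a² - ab + 2a - 7b + 2, LT = a².

S(f_1,f_2): lcm = a²b. S = ¼a² - ¼ab² - ¼ab + 15/2a + 16b.
  reduce S modulo (f_1, f_2, f_3):
  remainder 483/64a - 1/16b³ - 7/64b² + 1141/64b + 173/32 ≠ 0; add h_4 = 483/64a - 1/16b³ - 7/64b² + 1141/64b + 173/32 to the basis.

S(f_1,f_3): lcm = a²b. S = ¼a² - ¾ab² + ¾ab + 15/2a - 7/2b² + b.
  reduce S modulo (f_1, f_2, f_3, h_4):
  remainder -41/322b³ - 77/23b² - 237/23b - 1326/161 ≠ 0; add h_5 = -41/322b³ - 77/23b² - 237/23b - 1326/161 to the basis.

S(f_2,f_3): lcm = a². S = -½ab + a - 7/2b - 15.
  reduce S modulo (f_1, f_2, f_3, h_4, h_5):
  remainder -29/82b² - 577/82b - 519/41 ≠ 0; add h_6 = -29/82b² - 577/82b - 519/41 to the basis.

S(f_1,h_4): lcm = ab. S = ¼a + 4/483b⁴ + 1/69b³ - 721/276b² - 1867/1932b + 15/2.
  reduce S modulo (f_1, f_2, f_3, h_4, h_5, h_6):
  remainder -92092/3567b - 184184/3567 ≠ 0; add h_7 = -92092/3567b - 184184/3567 to the basis.

The other S-polynomials (S(f_2,h_4), S(f_3,h_4), S(f_1,h_5), S(f_2,h_5), S(f_3,h_5), S(h_4,h_5), S(f_1,h_6), S(f_2,h_6), S(f_3,h_6), S(h_4,h_6), S(h_5,h_6), S(f_1,h_7), S(f_2,h_7), S(f_3,h_7), S(h_4,h_7), S(h_5,h_7), S(h_6,h_7)) all reduce to 0 modulo the current basis, so we have a Gröbner basis.
Inter-reduce: drop elements whose leading term is divisible by another's, tail-reduce, and make monic.
Reduced Gröbner basis: {a - 4, b + 2}.

A lex Gröbner basis eliminates variables successively. Here b + 2 depends only on b, with roots {-2}; lifting each root through the earlier basis elements recovers the full solutions.
  b = -2: the earlier basis element becomes a - 4 = 0, giving a = 4 — point (4, -2).
A lex Gröbner basis triangularizes the system, enabling back-substitution.

{(4, -2)}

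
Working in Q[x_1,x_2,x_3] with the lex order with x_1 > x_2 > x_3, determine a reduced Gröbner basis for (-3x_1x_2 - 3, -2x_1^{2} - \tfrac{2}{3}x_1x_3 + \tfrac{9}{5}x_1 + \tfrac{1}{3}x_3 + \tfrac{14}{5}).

G = {x_1 + \tfrac{1}{6}x_2x_3 + \tfrac{7}{5}x_2 + \tfrac{1}{3}x_3 - \tfrac{9}{10}, x_2^{2}x_3 + \tfrac{42}{5}x_2^{2} + 2x_2x_3 - \tfrac{27}{5}x_2 - 6}

f_1 = -3x_1x_2 - 3, LT = x_1x_2.
f_2 = -2x_1^{2} - \tfrac{2}{3}x_1x_3 + \tfrac{9}{5}x_1 + \tfrac{1}{3}x_3 + \tfrac{14}{5}, LT = x_1^{2}.

S(f_1,f_2): lcm = x_1^{2}x_2. S = -\tfrac{1}{3}x_1x_2x_3 + \tfrac{9}{10}x_1x_2 + x_1 + \tfrac{1}{6}x_2x_3 + \tfrac{7}{5}x_2.
  leading term x_1x_2x_3: subtract (\tfrac{1}{9}x_3)·f_1 from -\tfrac{1}{3}x_1x_2x_3 + \tfrac{9}{10}x_1x_2 + x_1 + \tfrac{1}{6}x_2x_3 + \tfrac{7}{5}x_2 → \tfrac{9}{10}x_1x_2 + x_1 + \tfrac{1}{6}x_2x_3 + \tfrac{7}{5}x_2 + \tfrac{1}{3}x_3
  leading term x_1x_2: subtract (-\tfrac{3}{10})·f_1 from \tfrac{9}{10}x_1x_2 + x_1 + \tfrac{1}{6}x_2x_3 + \tfrac{7}{5}x_2 + \tfrac{1}{3}x_3 → x_1 + \tfrac{1}{6}x_2x_3 + \tfrac{7}{5}x_2 + \tfrac{1}{3}x_3 - \tfrac{9}{10}
  leading term x_1: no divisor's leading term divides it; move x_1 to the remainder.
  leading term x_2x_3: no divisor's leading term divides it; move \tfrac{1}{6}x_2x_3 to the remainder.
  leading term x_2: no divisor's leading term divides it; move \tfrac{7}{5}x_2 to the remainder.
  leading term x_3: no divisor's leading term divides it; move \tfrac{1}{3}x_3 to the remainder.
  leading term 1: no divisor's leading term divides it; move -\tfrac{9}{10} to the remainder.
  remainder x_1 + \tfrac{1}{6}x_2x_3 + \tfrac{7}{5}x_2 + \tfrac{1}{3}x_3 - \tfrac{9}{10} ≠ 0; add g_3 = x_1 + \tfrac{1}{6}x_2x_3 + \tfrac{7}{5}x_2 + \tfrac{1}{3}x_3 - \tfrac{9}{10} to the basis.

S(f_1,g_3): lcm = x_1x_2. S = -\tfrac{1}{6}x_2^{2}x_3 - \tfrac{7}{5}x_2^{2} - \tfrac{1}{3}x_2x_3 + \tfrac{9}{10}x_2 + 1.
  leading term x_2^{2}x_3: no divisor's leading term divides it; move -\tfrac{1}{6}x_2^{2}x_3 to the remainder.
  leading term x_2^{2}: no divisor's leading term divides it; move -\tfrac{7}{5}x_2^{2} to the remainder.
  leading term x_2x_3: no divisor's leading term divides it; move -\tfrac{1}{3}x_2x_3 to the remainder.
  leading term x_2: no divisor's leading term divides it; move \tfrac{9}{10}x_2 to the remainder.
  leading term 1: no divisor's leading term divides it; move 1 to the remainder.
  remainder -\tfrac{1}{6}x_2^{2}x_3 - \tfrac{7}{5}x_2^{2} - \tfrac{1}{3}x_2x_3 + \tfrac{9}{10}x_2 + 1 ≠ 0; add g_4 = -\tfrac{1}{6}x_2^{2}x_3 - \tfrac{7}{5}x_2^{2} - \tfrac{1}{3}x_2x_3 + \tfrac{9}{10}x_2 + 1 to the basis.

The other S-polynomials (S(f_2,g_3), S(f_1,g_4), S(f_2,g_4), S(g_3,g_4)) all reduce to 0 modulo the current basis, so we have a Gröbner basis.
Inter-reduce: drop elements whose leading term is divisible by another's, tail-reduce, and make monic.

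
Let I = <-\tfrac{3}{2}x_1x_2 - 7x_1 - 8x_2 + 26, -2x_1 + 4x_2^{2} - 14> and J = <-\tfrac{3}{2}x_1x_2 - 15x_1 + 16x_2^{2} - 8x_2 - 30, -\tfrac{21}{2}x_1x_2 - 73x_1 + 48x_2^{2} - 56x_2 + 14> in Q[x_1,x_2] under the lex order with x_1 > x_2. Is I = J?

For a fixed monomial order, each ideal has a unique reduced Gröbner basis; comparing bases decides equality.
Buchberger on the first generating set:
f_1 = -\tfrac{3}{2}x_1x_2 - 7x_1 - 8x_2 + 26, LT = x_1x_2.
f_2 = -2x_1 + 4x_2^{2} - 14, LT = x_1.

S(f_1,f_2): lcm = x_1x_2. S = \tfrac{14}{3}x_1 + 2x_2^{3} - \tfrac{5}{3}x_2 - \tfrac{52}{3}.
  leading term x_1: subtract (-\tfrac{7}{3})·f_2 from \tfrac{14}{3}x_1 + 2x_2^{3} - \tfrac{5}{3}x_2 - \tfrac{52}{3} → 2x_2^{3} + \tfrac{28}{3}x_2^{2} - \tfrac{5}{3}x_2 - 50
  leading term x_2^{3}: no divisor's leading term divides it; move 2x_2^{3} to the remainder.
  leading term x_2^{2}: no divisor's leading term divides it; move \tfrac{28}{3}x_2^{2} to the remainder.
  leading term x_2: no divisor's leading term divides it; move -\tfrac{5}{3}x_2 to the remainder.
  leading term 1: no divisor's leading term divides it; move -50 to the remainder.
  remainder 2x_2^{3} + \tfrac{28}{3}x_2^{2} - \tfrac{5}{3}x_2 - 50 ≠ 0; add g_3 = 2x_2^{3} + \tfrac{28}{3}x_2^{2} - \tfrac{5}{3}x_2 - 50 to the basis.

The other S-polynomials (S(f_1,g_3), S(f_2,g_3)) all reduce to 0 modulo the current basis, so we have a Gröbner basis.
Inter-reduce: drop elements whose leading term is divisible by another's, tail-reduce, and make monic.
Reduced Gröbner basis: {x_1 - 2x_2^{2} + 7, x_2^{3} + \tfrac{14}{3}x_2^{2} - \tfrac{5}{6}x_2 - 25}.

Buchberger on the second generating set:
h_1 = -\tfrac{3}{2}x_1x_2 - 15x_1 + 16x_2^{2} - 8x_2 - 30, LT = x_1x_2.
h_2 = -\tfrac{21}{2}x_1x_2 - 73x_1 + 48x_2^{2} - 56x_2 + 14, LT = x_1x_2.

S(h_1,h_2): lcm = x_1x_2. S = \tfrac{64}{21}x_1 - \tfrac{128}{21}x_2^{2} + \tfrac{64}{3}.
  leading term x_1: no divisor's leading term divides it; move \tfrac{64}{21}x_1 to the remainder.
  leading term x_2^{2}: no divisor's leading term divides it; move -\tfrac{128}{21}x_2^{2} to the remainder.
  leading term 1: no divisor's leading term divides it; move \tfrac{64}{3} to the remainder.
  remainder \tfrac{64}{21}x_1 - \tfrac{128}{21}x_2^{2} + \tfrac{64}{3} ≠ 0; add k_3 = \tfrac{64}{21}x_1 - \tfrac{128}{21}x_2^{2} + \tfrac{64}{3} to the basis.

S(h_1,k_3): lcm = x_1x_2. S = 10x_1 + 2x_2^{3} - \tfrac{32}{3}x_2^{2} - \tfrac{5}{3}x_2 + 20.
  leading term x_1: subtract (\tfrac{105}{32})·k_3 from 10x_1 + 2x_2^{3} - \tfrac{32}{3}x_2^{2} - \tfrac{5}{3}x_2 + 20 → 2x_2^{3} + \tfrac{28}{3}x_2^{2} - \tfrac{5}{3}x_2 - 50
  leading term x_2^{3}: no divisor's leading term divides it; move 2x_2^{3} to the remainder.
  leading term x_2^{2}: no divisor's leading term divides it; move \tfrac{28}{3}x_2^{2} to the remainder.
  leading term x_2: no divisor's leading term divides it; move -\tfrac{5}{3}x_2 to the remainder.
  leading term 1: no divisor's leading term divides it; move -50 to the remainder.
  remainder 2x_2^{3} + \tfrac{28}{3}x_2^{2} - \tfrac{5}{3}x_2 - 50 ≠ 0; add k_4 = 2x_2^{3} + \tfrac{28}{3}x_2^{2} - \tfrac{5}{3}x_2 - 50 to the basis.

The other S-polynomials (S(h_2,k_3), S(h_1,k_4), S(h_2,k_4), S(k_3,k_4)) all reduce to 0 modulo the current basis, so we have a Gröbner basis.
Inter-reduce: drop elements whose leading term is divisible by another's, tail-reduce, and make monic.
Reduced Gröbner basis: {x_1 - 2x_2^{2} + 7, x_2^{3} + \tfrac{14}{3}x_2^{2} - \tfrac{5}{6}x_2 - 25}.

These coincide, so the ideals are equal.

Yes, the ideals are equal.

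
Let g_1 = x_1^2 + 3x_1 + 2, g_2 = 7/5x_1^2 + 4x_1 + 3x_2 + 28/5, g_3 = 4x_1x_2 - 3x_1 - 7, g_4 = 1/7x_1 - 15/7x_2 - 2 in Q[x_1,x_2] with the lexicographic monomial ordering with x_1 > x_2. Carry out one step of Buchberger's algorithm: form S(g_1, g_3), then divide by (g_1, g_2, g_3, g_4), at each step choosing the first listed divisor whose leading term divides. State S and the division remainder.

lcm(LM(g_1), LM(g_3)) = x_1^2x_2.
S = (lcm/LT(g_1))·g_1 − (lcm/LT(g_3))·g_3 = 3/4x_1^2 + 3x_1x_2 + 7/4x_1 + 2x_2.
Reduce S modulo (g_1, g_2, g_3, g_4) in that order:
  leading term x_1^2: subtract (3/4)·g_1 from 3/4x_1^2 + 3x_1x_2 + 7/4x_1 + 2x_2 → 3x_1x_2 - 1/2x_1 + 2x_2 - 3/2
  leading term x_1x_2: subtract (3/4)·g_3 from 3x_1x_2 - 1/2x_1 + 2x_2 - 3/2 → 7/4x_1 + 2x_2 + 15/4
  leading term x_1: subtract (49/4)·g_4 from 7/4x_1 + 2x_2 + 15/4 → 113/4x_2 + 113/4
  leading term x_2: no divisor's leading term divides it; move 113/4x_2 to the remainder.
  leading term 1: no divisor's leading term divides it; move 113/4 to the remainder.
The remainder 113/4x_2 + 113/4 is nonzero, so it would be added as the next basis element.
An S-polynomial is built so that the two leading terms cancel; whether anything survives reduction is exactly the Gröbner-basis criterion.

S(g_1, g_3) = 3/4x_1^2 + 3x_1x_2 + 7/4x_1 + 2x_2; remainder on division = 113/4x_2 + 113/4.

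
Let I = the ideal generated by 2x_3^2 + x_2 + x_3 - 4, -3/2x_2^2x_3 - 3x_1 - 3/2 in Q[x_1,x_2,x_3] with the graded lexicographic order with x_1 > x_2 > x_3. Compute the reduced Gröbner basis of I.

f_1 = 2x_3^2 + x_2 + x_3 - 4, LT = x_3^2.
f_2 = -3/2x_2^2x_3 - 3x_1 - 3/2, LT = x_2^2x_3.

S(f_1,f_2): lcm = x_2^2x_3^2. S = 1/2x_2^3 + 1/2x_2^2x_3 - 2x_1x_3 - 2x_2^2 - x_3.
  leading term x_2^3: no divisor's leading term divides it; move 1/2x_2^3 to the remainder.
  leading term x_2^2x_3: subtract (-1/3)·f_2 from 1/2x_2^2x_3 - 2x_1x_3 - 2x_2^2 - x_3 → -2x_1x_3 - 2x_2^2 - x_1 - x_3 - 1/2
  leading term x_1x_3: no divisor's leading term divides it; move -2x_1x_3 to the remainder.
  leading term x_2^2: no divisor's leading term divides it; move -2x_2^2 to the remainder.
  leading term x_1: no divisor's leading term divides it; move -x_1 to the remainder.
  leading term x_3: no divisor's leading term divides it; move -x_3 to the remainder.
  leading term 1: no divisor's leading term divides it; move -1/2 to the remainder.
  remainder 1/2x_2^3 - 2x_1x_3 - 2x_2^2 - x_1 - x_3 - 1/2 ≠ 0; add g_3 = 1/2x_2^3 - 2x_1x_3 - 2x_2^2 - x_1 - x_3 - 1/2 to the basis.

S(f_1,g_3): leading monomials are coprime, so the S-polynomial reduces to 0 (Buchberger's first criterion).
S(f_2,g_3): lcm = x_2^3x_3. S = 4x_1x_3^2 + 4x_2^2x_3 + 2x_1x_2 + 2x_1x_3 + 2x_3^2 + x_2 + x_3.
  leading term x_1x_3^2: subtract (2x_1)·f_1 from 4x_1x_3^2 + 4x_2^2x_3 + 2x_1x_2 + 2x_1x_3 + 2x_3^2 + x_2 + x_3 → 4x_2^2x_3 + 2x_3^2 + 8x_1 + x_2 + x_3
  leading term x_2^2x_3: subtract (-8/3)·f_2 from 4x_2^2x_3 + 2x_3^2 + 8x_1 + x_2 + x_3 → 2x_3^2 + x_2 + x_3 - 4
  leading term x_3^2: subtract (1)·f_1 from 2x_3^2 + x_2 + x_3 - 4 → 0
  remainder 0.

Every S-polynomial of the final basis reduces to 0, so we have a Gröbner basis.

G = {x_2^3 - 4x_1x_3 - 4x_2^2 - 2x_1 - 2x_3 - 1, x_2^2x_3 + 2x_1 + 1, x_3^2 + 1/2x_2 + 1/2x_3 - 2}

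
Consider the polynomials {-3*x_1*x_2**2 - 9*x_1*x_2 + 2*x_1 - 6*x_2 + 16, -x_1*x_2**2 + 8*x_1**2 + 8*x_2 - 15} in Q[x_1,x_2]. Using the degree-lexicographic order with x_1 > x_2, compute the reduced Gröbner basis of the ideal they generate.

f_1 = -3*x_1*x_2**2 - 9*x_1*x_2 + 2*x_1 - 6*x_2 + 16, LT = x_1*x_2**2.
f_2 = -x_1*x_2**2 + 8*x_1**2 + 8*x_2 - 15, LT = x_1*x_2**2.

S(f_1,f_2): lcm = x_1*x_2**2. S = 8*x_1**2 + 3*x_1*x_2 - 2/3*x_1 + 10*x_2 - 61/3.
  leading term x_1**2: no divisor's leading term divides it; move 8*x_1**2 to the remainder.
  leading term x_1*x_2: no divisor's leading term divides it; move 3*x_1*x_2 to the remainder.
  leading term x_1: no divisor's leading term divides it; move -2/3*x_1 to the remainder.
  leading term x_2: no divisor's leading term divides it; move 10*x_2 to the remainder.
  leading term 1: no divisor's leading term divides it; move -61/3 to the remainder.
  remainder 8*x_1**2 + 3*x_1*x_2 - 2/3*x_1 + 10*x_2 - 61/3 ≠ 0; add g_3 = 8*x_1**2 + 3*x_1*x_2 - 2/3*x_1 + 10*x_2 - 61/3 to the basis.

S(f_1,g_3): lcm = x_1**2*x_2**2. S = -3/8*x_1*x_2**3 + 3*x_1**2*x_2 + 1/12*x_1*x_2**2 - 5/4*x_2**3 - 2/3*x_1**2 + 2*x_1*x_2 + 61/24*x_2**2 - 16/3*x_1.
  leading term x_1*x_2**3: subtract (1/8*x_2)·f_1 from -3/8*x_1*x_2**3 + 3*x_1**2*x_2 + 1/12*x_1*x_2**2 - 5/4*x_2**3 - 2/3*x_1**2 + 2*x_1*x_2 + 61/24*x_2**2 - 16/3*x_1 → 3*x_1**2*x_2 + 29/24*x_1*x_2**2 - 5/4*x_2**3 - 2/3*x_1**2 + 7/4*x_1*x_2 + 79/24*x_2**2 - 16/3*x_1 - 2*x_2
  leading term x_1**2*x_2: subtract (3/8*x_2)·g_3 from 3*x_1**2*x_2 + 29/24*x_1*x_2**2 - 5/4*x_2**3 - 2/3*x_1**2 + 7/4*x_1*x_2 + 79/24*x_2**2 - 16/3*x_1 - 2*x_2 → 1/12*x_1*x_2**2 - 5/4*x_2**3 - 2/3*x_1**2 + 2*x_1*x_2 - 11/24*x_2**2 - 16/3*x_1 + 45/8*x_2
  leading term x_1*x_2**2: subtract (-1/36)·f_1 from 1/12*x_1*x_2**2 - 5/4*x_2**3 - 2/3*x_1**2 + 2*x_1*x_2 - 11/24*x_2**2 - 16/3*x_1 + 45/8*x_2 → -5/4*x_2**3 - 2/3*x_1**2 + 7/4*x_1*x_2 - 11/24*x_2**2 - 95/18*x_1 + 131/24*x_2 + 4/9
  leading term x_2**3: no divisor's leading term divides it; move -5/4*x_2**3 to the remainder.
  leading term x_1**2: subtract (-1/12)·g_3 from -2/3*x_1**2 + 7/4*x_1*x_2 - 11/24*x_2**2 - 95/18*x_1 + 131/24*x_2 + 4/9 → 2*x_1*x_2 - 11/24*x_2**2 - 16/3*x_1 + 151/24*x_2 - 5/4
  leading term x_1*x_2: no divisor's leading term divides it; move 2*x_1*x_2 to the remainder.
  leading term x_2**2: no divisor's leading term divides it; move -11/24*x_2**2 to the remainder.
  leading term x_1: no divisor's leading term divides it; move -16/3*x_1 to the remainder.
  leading term x_2: no divisor's leading term divides it; move 151/24*x_2 to the remainder.
  leading term 1: no divisor's leading term divides it; move -5/4 to the remainder.
  remainder -5/4*x_2**3 + 2*x_1*x_2 - 11/24*x_2**2 - 16/3*x_1 + 151/24*x_2 - 5/4 ≠ 0; add g_4 = -5/4*x_2**3 + 2*x_1*x_2 - 11/24*x_2**2 - 16/3*x_1 + 151/24*x_2 - 5/4 to the basis.

The other S-polynomials (S(f_2,g_3), S(f_1,g_4), S(f_2,g_4), S(g_3,g_4)) all reduce to 0 modulo the current basis, so we have a Gröbner basis.
Inter-reduce: drop elements whose leading term is divisible by another's, tail-reduce, and make monic.

G = {x_1*x_2**2 + 3*x_1*x_2 - 2/3*x_1 + 2*x_2 - 16/3, x_2**3 - 8/5*x_1*x_2 + 11/30*x_2**2 + 64/15*x_1 - 151/30*x_2 + 1, x_1**2 + 3/8*x_1*x_2 - 1/12*x_1 + 5/4*x_2 - 61/24}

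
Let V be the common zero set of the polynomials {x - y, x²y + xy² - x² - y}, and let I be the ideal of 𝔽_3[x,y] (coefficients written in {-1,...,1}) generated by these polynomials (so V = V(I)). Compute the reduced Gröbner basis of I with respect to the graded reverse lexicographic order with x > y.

G = {y³ + y² + y, x - y}

f_1 = x - y, LT = x.
f_2 = x²y + xy² - x² - y, LT = x²y.

S(f_1,f_2): lcm = x²y. S = xy² + x² + y.
  leading term xy²: subtract (y²)·f_1 from xy² + x² + y → y³ + x² + y
  leading term y³: no divisor's leading term divides it; move y³ to the remainder.
  leading term x²: subtract (x)·f_1 from x² + y → xy + y
  leading term xy: subtract (y)·f_1 from xy + y → y² + y
  leading term y²: no divisor's leading term divides it; move y² to the remainder.
  leading term y: no divisor's leading term divides it; move y to the remainder.
  remainder y³ + y² + y ≠ 0; add g_3 = y³ + y² + y to the basis.

The other S-polynomials (S(f_1,g_3), S(f_2,g_3)) all reduce to 0 modulo the current basis, so we have a Gröbner basis.
Inter-reduce: drop elements whose leading term is divisible by another's, tail-reduce, and make monic.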